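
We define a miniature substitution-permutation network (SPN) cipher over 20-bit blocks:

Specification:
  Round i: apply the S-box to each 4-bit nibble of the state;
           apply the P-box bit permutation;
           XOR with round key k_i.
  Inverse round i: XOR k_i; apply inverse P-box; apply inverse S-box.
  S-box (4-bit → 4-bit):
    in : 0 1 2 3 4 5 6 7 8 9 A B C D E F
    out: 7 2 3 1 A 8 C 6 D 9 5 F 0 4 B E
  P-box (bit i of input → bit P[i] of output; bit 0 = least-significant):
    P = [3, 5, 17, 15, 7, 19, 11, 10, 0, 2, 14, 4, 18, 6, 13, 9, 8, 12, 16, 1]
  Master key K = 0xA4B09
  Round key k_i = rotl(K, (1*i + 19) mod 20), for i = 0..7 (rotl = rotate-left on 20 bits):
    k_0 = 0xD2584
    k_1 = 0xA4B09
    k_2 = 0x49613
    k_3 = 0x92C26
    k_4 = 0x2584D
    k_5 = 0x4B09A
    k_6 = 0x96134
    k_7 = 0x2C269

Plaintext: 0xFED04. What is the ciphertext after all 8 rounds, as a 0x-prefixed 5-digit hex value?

s_0 = plaintext = 0xFED04
s_1 = Round(s_0, k_0) = 0x0FF66
s_2 = Round(s_1, k_1) = 0x9B45D
s_3 = Round(s_2, k_2) = 0x2B145
s_4 = Round(s_3, k_3) = 0x59B62
s_5 = Round(s_4, k_4) = 0x61672
s_6 = Round(s_5, k_5) = 0xDF8E0
s_7 = Round(s_6, k_6) = 0x207CD
s_8 = Round(s_7, k_7) = 0x4B32D

0x4B32D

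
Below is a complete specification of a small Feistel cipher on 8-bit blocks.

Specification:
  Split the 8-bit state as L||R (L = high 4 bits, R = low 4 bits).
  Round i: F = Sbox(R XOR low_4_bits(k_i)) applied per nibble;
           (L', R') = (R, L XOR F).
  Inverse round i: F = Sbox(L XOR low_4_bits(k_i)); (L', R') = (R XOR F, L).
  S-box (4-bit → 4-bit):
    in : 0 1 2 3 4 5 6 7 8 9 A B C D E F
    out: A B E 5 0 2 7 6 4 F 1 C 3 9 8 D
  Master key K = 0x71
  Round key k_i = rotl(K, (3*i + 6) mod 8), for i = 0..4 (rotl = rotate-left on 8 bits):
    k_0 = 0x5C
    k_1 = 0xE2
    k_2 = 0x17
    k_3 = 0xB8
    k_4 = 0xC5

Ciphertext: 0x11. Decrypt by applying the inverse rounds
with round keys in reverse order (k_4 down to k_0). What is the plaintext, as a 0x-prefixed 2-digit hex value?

s_0 = ciphertext = 0x11
s_1 = InvRound(s_0, k_4) = 0x11
s_2 = InvRound(s_1, k_3) = 0xE1
s_3 = InvRound(s_2, k_2) = 0xEE
s_4 = InvRound(s_3, k_1) = 0xDE
s_5 = InvRound(s_4, k_0) = 0x5D

0x5D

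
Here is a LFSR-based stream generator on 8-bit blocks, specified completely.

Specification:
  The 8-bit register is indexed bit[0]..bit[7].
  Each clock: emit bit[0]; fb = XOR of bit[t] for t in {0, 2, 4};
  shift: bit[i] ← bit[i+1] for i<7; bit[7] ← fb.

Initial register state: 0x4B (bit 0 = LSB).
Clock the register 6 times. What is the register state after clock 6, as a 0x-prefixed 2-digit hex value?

reg_0 = 0x4B
clock 1: out=1, reg = 0xA5
clock 2: out=1, reg = 0x52
clock 3: out=0, reg = 0xA9
clock 4: out=1, reg = 0xD4
clock 5: out=0, reg = 0x6A
clock 6: out=0, reg = 0x35

0x35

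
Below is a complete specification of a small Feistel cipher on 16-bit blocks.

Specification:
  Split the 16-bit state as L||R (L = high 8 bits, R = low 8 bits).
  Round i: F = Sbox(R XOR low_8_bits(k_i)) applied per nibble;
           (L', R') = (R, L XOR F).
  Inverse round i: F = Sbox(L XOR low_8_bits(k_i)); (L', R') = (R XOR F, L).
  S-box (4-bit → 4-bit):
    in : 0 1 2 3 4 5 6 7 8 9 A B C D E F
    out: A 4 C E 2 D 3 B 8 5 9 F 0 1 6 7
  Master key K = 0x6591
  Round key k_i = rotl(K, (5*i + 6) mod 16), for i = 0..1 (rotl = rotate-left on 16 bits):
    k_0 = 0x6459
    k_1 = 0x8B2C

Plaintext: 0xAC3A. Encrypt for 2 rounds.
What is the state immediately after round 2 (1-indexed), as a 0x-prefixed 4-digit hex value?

0x92CC

s_0 = plaintext = 0xAC3A
s_1 = Round(s_0, k_0) = 0x3A92
s_2 = Round(s_1, k_1) = 0x92CC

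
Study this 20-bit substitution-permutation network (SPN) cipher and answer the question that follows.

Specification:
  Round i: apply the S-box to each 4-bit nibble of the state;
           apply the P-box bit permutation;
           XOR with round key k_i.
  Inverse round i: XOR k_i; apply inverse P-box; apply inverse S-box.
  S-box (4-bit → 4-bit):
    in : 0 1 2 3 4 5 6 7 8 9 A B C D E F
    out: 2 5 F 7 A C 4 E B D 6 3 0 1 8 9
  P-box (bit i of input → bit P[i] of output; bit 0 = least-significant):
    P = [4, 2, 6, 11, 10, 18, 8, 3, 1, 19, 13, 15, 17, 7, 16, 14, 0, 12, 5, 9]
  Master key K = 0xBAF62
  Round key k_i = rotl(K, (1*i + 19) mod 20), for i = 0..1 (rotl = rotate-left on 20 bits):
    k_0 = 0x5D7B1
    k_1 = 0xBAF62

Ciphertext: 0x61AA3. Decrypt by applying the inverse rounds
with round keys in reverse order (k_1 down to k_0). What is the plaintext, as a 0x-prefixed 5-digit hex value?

0xB8300

s_0 = ciphertext = 0x61AA3
s_1 = InvRound(s_0, k_1) = 0xBA736
s_2 = InvRound(s_1, k_0) = 0xB8300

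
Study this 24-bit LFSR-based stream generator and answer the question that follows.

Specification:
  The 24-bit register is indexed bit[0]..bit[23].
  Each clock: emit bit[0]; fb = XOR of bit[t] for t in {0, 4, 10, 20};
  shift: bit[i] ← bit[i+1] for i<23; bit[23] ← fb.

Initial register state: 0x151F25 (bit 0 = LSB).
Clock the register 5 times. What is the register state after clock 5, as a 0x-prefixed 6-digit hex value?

0x08A8F9

reg_0 = 0x151F25
clock 1: out=1, reg = 0x8A8F92
clock 2: out=0, reg = 0x4547C9
clock 3: out=1, reg = 0x22A3E4
clock 4: out=0, reg = 0x1151F2
clock 5: out=0, reg = 0x08A8F9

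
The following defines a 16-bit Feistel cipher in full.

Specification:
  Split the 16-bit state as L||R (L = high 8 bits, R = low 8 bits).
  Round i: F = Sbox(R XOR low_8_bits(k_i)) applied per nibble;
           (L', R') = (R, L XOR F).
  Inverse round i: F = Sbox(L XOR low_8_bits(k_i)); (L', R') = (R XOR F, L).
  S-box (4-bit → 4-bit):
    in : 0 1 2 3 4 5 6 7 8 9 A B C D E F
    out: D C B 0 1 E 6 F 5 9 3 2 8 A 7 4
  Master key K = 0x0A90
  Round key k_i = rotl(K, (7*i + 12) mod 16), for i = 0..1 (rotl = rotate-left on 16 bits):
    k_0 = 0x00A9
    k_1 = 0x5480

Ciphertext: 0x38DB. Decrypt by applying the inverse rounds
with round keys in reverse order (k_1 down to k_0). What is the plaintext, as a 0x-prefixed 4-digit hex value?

0xD7FE

s_0 = ciphertext = 0x38DB
s_1 = InvRound(s_0, k_1) = 0xFE38
s_2 = InvRound(s_1, k_0) = 0xD7FE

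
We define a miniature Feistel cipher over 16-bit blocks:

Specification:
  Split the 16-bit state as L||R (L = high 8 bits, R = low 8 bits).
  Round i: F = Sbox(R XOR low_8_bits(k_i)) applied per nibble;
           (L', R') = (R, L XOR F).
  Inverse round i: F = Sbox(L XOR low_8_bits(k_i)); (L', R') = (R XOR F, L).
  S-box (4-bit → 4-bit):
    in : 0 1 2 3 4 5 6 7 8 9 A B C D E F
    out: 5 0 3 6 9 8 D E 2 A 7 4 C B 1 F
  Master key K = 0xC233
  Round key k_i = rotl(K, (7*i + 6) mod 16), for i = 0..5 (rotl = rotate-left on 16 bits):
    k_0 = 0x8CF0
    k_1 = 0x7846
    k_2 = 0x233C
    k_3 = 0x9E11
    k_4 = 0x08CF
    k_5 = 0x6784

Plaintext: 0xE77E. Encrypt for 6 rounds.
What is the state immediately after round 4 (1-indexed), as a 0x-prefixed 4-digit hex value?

s_0 = plaintext = 0xE77E
s_1 = Round(s_0, k_0) = 0x7EC6
s_2 = Round(s_1, k_1) = 0xC65B
s_3 = Round(s_2, k_2) = 0x5B18
s_4 = Round(s_3, k_3) = 0x1801
s_5 = Round(s_4, k_4) = 0x01D9
s_6 = Round(s_5, k_5) = 0xD98A

0x1801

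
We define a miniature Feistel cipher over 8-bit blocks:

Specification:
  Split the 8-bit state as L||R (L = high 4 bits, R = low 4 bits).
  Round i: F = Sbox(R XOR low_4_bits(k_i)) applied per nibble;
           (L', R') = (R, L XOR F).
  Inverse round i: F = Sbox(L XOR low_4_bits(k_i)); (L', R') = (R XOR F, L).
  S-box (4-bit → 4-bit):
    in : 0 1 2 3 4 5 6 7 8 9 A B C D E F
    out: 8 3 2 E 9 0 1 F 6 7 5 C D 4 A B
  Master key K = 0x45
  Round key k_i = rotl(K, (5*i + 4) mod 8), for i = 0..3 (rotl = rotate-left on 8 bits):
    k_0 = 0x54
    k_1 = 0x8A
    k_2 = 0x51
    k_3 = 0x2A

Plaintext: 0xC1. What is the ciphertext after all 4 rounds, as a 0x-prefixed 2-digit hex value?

s_0 = plaintext = 0xC1
s_1 = Round(s_0, k_0) = 0x1C
s_2 = Round(s_1, k_1) = 0xC0
s_3 = Round(s_2, k_2) = 0x0F
s_4 = Round(s_3, k_3) = 0xF0

0xF0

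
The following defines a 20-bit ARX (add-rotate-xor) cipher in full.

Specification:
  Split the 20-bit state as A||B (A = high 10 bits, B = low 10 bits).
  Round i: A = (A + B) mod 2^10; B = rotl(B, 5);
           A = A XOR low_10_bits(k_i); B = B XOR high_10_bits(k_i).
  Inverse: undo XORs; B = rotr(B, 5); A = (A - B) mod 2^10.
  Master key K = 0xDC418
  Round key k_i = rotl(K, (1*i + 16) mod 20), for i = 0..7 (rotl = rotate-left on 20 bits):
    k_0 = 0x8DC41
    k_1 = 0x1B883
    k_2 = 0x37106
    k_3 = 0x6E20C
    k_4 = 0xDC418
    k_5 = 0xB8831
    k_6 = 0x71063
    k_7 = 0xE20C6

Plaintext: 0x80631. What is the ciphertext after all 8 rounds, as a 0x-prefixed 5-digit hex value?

s_0 = plaintext = 0x80631
s_1 = Round(s_0, k_0) = 0x1CC06
s_2 = Round(s_1, k_1) = 0x3E8AE
s_3 = Round(s_2, k_2) = 0x2B919
s_4 = Round(s_3, k_3) = 0xF2E90
s_5 = Round(s_4, k_4) = 0x90D65
s_6 = Round(s_5, k_5) = 0xE6649
s_7 = Round(s_6, k_6) = 0x604F6
s_8 = Round(s_7, k_7) = 0xAC54F

0xAC54F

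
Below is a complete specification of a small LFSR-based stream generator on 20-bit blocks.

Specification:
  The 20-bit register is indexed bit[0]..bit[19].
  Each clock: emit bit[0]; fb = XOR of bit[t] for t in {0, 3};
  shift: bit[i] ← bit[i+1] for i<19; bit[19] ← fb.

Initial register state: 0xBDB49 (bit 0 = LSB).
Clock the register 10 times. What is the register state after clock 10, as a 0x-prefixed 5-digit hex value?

0x082F6

reg_0 = 0xBDB49
clock 1: out=1, reg = 0x5EDA4
clock 2: out=0, reg = 0x2F6D2
clock 3: out=0, reg = 0x17B69
clock 4: out=1, reg = 0x0BDB4
clock 5: out=0, reg = 0x05EDA
clock 6: out=0, reg = 0x82F6D
clock 7: out=1, reg = 0x417B6
clock 8: out=0, reg = 0x20BDB
clock 9: out=1, reg = 0x105ED
clock 10: out=1, reg = 0x082F6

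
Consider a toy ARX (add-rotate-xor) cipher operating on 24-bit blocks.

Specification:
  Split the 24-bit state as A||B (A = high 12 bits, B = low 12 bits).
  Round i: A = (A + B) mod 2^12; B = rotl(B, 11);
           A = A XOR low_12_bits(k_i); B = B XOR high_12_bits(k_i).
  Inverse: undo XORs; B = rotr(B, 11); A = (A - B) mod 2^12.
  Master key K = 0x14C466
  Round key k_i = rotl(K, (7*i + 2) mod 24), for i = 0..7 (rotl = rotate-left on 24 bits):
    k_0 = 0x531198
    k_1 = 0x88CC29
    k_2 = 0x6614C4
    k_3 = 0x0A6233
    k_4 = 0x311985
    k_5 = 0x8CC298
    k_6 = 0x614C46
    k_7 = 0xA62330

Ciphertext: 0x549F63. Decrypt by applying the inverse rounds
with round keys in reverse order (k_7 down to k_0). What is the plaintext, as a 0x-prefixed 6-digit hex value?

0x43EB5E

s_0 = ciphertext = 0x549F63
s_1 = InvRound(s_0, k_7) = 0xC77A02
s_2 = InvRound(s_1, k_6) = 0x80482D
s_3 = InvRound(s_2, k_5) = 0x8DA1C2
s_4 = InvRound(s_3, k_4) = 0xBB95A6
s_5 = InvRound(s_4, k_3) = 0xF8AA00
s_6 = InvRound(s_5, k_2) = 0x28B8C3
s_7 = InvRound(s_6, k_1) = 0xE0409E
s_8 = InvRound(s_7, k_0) = 0x43EB5E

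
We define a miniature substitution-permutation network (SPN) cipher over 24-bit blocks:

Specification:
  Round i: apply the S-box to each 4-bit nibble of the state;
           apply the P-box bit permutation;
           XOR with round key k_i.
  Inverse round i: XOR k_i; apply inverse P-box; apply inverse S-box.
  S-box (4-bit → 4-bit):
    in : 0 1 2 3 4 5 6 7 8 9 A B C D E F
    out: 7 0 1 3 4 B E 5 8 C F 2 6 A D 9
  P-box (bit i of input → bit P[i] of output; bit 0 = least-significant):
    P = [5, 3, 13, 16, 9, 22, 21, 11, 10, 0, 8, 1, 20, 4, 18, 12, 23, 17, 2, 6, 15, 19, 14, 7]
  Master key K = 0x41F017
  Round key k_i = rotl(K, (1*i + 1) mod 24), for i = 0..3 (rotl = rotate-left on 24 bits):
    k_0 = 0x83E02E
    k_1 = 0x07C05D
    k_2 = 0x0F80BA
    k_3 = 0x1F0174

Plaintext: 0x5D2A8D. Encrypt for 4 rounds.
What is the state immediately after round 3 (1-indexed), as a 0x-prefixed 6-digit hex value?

s_0 = plaintext = 0x5D2A8D
s_1 = Round(s_0, k_0) = 0x986DE5
s_2 = Round(s_1, k_1) = 0x229AA6
s_3 = Round(s_2, k_2) = 0xEA3FB1
s_4 = Round(s_3, k_3) = 0xCDC5A2

0xEA3FB1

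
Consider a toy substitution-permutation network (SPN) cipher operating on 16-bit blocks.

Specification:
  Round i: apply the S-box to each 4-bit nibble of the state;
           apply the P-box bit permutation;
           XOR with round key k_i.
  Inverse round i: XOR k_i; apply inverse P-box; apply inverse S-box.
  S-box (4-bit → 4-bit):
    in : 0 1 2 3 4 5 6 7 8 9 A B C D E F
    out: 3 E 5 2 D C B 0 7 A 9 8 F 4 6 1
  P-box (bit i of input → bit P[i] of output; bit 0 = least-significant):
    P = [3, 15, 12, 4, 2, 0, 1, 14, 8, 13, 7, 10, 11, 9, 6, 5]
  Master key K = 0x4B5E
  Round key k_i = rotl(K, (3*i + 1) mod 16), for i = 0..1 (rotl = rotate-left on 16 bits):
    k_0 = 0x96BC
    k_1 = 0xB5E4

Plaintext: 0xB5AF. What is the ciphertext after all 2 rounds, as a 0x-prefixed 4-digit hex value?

s_0 = plaintext = 0xB5AF
s_1 = Round(s_0, k_0) = 0xD210
s_2 = Round(s_1, k_1) = 0x742F

0x742F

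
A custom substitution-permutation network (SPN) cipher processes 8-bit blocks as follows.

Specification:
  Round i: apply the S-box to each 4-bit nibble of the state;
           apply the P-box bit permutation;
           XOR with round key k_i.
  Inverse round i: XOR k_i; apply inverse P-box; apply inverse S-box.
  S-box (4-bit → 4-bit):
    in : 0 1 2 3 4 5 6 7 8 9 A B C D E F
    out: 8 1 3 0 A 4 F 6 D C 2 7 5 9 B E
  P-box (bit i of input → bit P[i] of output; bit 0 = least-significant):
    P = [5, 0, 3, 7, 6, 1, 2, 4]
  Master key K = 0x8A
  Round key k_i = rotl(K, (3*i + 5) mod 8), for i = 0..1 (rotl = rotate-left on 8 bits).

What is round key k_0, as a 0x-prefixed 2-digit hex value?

K = 0x8A
k_0 = rotl(K, (3*0+5) mod 8) = rotl(K, 5) = 0x51

0x51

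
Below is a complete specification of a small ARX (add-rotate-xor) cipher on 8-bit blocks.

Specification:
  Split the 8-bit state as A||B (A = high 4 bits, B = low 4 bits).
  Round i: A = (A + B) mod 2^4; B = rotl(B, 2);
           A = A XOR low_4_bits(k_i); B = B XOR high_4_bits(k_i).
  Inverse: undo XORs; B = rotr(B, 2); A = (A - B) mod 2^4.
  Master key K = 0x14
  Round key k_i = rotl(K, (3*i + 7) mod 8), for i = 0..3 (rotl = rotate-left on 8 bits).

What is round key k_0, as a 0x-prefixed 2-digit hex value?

K = 0x14
k_0 = rotl(K, (3*0+7) mod 8) = rotl(K, 7) = 0x0A

0x0A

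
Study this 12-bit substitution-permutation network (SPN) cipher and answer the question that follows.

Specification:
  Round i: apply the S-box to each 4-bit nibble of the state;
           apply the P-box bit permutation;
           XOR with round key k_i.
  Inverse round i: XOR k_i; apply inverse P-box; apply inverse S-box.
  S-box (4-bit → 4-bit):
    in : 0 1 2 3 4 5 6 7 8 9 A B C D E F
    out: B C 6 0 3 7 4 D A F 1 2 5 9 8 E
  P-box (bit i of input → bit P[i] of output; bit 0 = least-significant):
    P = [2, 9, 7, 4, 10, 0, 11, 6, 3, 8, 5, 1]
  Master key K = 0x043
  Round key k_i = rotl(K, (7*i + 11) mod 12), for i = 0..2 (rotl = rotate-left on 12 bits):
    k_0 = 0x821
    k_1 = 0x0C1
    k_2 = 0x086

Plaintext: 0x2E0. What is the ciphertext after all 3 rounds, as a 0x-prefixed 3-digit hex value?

0x7A1

s_0 = plaintext = 0x2E0
s_1 = Round(s_0, k_0) = 0xB55
s_2 = Round(s_1, k_1) = 0xF44
s_3 = Round(s_2, k_2) = 0x7A1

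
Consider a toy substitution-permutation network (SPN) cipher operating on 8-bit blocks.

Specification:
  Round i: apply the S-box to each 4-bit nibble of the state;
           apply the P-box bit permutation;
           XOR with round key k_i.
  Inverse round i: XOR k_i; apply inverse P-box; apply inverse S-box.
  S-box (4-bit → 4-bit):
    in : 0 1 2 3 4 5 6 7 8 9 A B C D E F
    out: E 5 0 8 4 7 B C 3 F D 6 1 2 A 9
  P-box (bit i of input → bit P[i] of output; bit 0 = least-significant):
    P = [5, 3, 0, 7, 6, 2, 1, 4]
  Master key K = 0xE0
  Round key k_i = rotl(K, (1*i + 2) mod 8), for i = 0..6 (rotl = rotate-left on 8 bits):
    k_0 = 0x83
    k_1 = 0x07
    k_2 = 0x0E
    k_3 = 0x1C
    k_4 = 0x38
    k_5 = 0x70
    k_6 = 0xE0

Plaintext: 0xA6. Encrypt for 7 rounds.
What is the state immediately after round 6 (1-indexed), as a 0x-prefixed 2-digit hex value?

s_0 = plaintext = 0xA6
s_1 = Round(s_0, k_0) = 0x79
s_2 = Round(s_1, k_1) = 0xBC
s_3 = Round(s_2, k_2) = 0x28
s_4 = Round(s_3, k_3) = 0x34
s_5 = Round(s_4, k_4) = 0x29
s_6 = Round(s_5, k_5) = 0xD9
s_7 = Round(s_6, k_6) = 0x4D

0xD9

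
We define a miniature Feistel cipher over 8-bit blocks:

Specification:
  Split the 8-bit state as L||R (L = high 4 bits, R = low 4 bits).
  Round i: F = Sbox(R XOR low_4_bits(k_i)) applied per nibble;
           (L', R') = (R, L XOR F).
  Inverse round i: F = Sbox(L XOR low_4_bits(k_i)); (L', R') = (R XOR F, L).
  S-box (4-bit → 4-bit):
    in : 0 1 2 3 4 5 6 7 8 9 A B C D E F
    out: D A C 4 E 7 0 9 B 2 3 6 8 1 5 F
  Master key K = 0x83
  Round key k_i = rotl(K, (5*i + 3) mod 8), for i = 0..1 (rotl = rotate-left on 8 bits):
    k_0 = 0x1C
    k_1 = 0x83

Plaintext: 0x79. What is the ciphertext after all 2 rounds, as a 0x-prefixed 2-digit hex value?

0x0D

s_0 = plaintext = 0x79
s_1 = Round(s_0, k_0) = 0x90
s_2 = Round(s_1, k_1) = 0x0D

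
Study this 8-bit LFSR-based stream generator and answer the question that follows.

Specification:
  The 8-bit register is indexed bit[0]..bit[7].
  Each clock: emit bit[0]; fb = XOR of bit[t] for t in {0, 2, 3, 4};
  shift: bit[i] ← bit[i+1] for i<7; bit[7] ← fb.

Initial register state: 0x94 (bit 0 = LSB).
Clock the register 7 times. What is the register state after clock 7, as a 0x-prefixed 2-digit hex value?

0x95

reg_0 = 0x94
clock 1: out=0, reg = 0x4A
clock 2: out=0, reg = 0xA5
clock 3: out=1, reg = 0x52
clock 4: out=0, reg = 0xA9
clock 5: out=1, reg = 0x54
clock 6: out=0, reg = 0x2A
clock 7: out=0, reg = 0x95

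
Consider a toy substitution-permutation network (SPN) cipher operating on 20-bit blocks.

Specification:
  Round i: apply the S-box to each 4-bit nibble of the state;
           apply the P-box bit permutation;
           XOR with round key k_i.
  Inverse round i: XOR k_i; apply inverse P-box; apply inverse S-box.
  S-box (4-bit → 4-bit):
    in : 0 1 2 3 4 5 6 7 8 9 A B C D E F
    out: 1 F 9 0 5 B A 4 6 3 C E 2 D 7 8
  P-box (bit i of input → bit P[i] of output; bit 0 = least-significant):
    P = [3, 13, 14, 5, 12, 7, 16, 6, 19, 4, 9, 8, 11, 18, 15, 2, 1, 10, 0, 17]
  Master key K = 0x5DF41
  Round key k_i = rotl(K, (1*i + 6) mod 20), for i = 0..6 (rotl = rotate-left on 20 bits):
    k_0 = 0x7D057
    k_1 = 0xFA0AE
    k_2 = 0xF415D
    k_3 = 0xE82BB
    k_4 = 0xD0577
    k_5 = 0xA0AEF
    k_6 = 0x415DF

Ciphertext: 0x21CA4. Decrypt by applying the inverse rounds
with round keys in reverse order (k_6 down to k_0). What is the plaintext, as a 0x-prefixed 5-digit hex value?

0x65179

s_0 = ciphertext = 0x21CA4
s_1 = InvRound(s_0, k_6) = 0xD96F2
s_2 = InvRound(s_1, k_5) = 0xB1C40
s_3 = InvRound(s_2, k_4) = 0xD560F
s_4 = InvRound(s_3, k_3) = 0x6ACEA
s_5 = InvRound(s_4, k_2) = 0xED58B
s_6 = InvRound(s_5, k_1) = 0x8FF4B
s_7 = InvRound(s_6, k_0) = 0x65179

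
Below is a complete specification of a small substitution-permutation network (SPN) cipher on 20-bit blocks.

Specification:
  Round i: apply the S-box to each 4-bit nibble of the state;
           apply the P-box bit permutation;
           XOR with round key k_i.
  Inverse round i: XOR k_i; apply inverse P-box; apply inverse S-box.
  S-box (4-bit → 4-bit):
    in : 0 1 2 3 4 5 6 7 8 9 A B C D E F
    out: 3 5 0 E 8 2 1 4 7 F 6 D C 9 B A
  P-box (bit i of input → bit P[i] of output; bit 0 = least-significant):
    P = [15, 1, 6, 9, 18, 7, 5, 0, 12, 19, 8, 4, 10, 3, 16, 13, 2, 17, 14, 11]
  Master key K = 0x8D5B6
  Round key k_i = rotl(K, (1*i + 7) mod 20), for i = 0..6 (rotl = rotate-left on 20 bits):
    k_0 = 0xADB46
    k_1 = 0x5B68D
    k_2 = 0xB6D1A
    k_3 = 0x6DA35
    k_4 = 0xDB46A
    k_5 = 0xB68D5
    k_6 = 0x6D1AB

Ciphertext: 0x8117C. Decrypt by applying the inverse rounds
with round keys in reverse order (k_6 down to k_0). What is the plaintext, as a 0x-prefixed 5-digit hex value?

0xF2B61

s_0 = ciphertext = 0x8117C
s_1 = InvRound(s_0, k_6) = 0x82FE8
s_2 = InvRound(s_1, k_5) = 0x88CC4
s_3 = InvRound(s_2, k_4) = 0xD3685
s_4 = InvRound(s_3, k_3) = 0x3BFA6
s_5 = InvRound(s_4, k_2) = 0x15EAD
s_6 = InvRound(s_5, k_1) = 0xC4216
s_7 = InvRound(s_6, k_0) = 0xF2B61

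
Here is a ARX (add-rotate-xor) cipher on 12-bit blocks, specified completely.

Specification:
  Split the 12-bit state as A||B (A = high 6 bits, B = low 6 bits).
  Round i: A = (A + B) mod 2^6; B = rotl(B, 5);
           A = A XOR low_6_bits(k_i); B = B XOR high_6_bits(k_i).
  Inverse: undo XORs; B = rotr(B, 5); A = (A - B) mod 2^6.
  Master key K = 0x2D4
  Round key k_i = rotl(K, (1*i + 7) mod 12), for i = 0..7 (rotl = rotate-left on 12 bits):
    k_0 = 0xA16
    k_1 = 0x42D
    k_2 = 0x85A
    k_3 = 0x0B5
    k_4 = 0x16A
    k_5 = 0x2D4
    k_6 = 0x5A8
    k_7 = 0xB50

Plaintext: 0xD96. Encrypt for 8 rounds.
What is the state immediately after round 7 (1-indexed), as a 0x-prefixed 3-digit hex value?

0xA37

s_0 = plaintext = 0xD96
s_1 = Round(s_0, k_0) = 0x6A3
s_2 = Round(s_1, k_1) = 0x421
s_3 = Round(s_2, k_2) = 0xAD1
s_4 = Round(s_3, k_3) = 0x26A
s_5 = Round(s_4, k_4) = 0x650
s_6 = Round(s_5, k_5) = 0xF43
s_7 = Round(s_6, k_6) = 0xA37
s_8 = Round(s_7, k_7) = 0x3D6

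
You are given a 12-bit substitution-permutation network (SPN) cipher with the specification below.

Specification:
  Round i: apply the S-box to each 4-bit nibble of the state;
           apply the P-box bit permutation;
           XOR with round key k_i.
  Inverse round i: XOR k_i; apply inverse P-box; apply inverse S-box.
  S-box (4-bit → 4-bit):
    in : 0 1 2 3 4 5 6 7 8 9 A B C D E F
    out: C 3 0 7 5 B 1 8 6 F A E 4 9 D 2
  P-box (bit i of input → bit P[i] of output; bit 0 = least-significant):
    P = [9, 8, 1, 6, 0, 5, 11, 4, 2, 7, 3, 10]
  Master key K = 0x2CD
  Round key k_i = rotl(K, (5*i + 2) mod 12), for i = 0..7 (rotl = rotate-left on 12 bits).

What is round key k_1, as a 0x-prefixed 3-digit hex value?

K = 0x2CD
k_0 = rotl(K, (5*0+2) mod 12) = rotl(K, 2) = 0xB34
k_1 = rotl(K, (5*1+2) mod 12) = rotl(K, 7) = 0x696

0x696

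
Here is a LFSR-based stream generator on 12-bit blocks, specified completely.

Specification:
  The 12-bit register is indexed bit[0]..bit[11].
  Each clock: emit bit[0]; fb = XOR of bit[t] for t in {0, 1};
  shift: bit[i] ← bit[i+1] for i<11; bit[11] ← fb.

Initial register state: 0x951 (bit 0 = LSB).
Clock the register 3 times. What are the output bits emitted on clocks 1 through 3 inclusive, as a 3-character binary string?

100

reg_0 = 0x951
clock 1: out=1, reg = 0xCA8
clock 2: out=0, reg = 0x654
clock 3: out=0, reg = 0x32A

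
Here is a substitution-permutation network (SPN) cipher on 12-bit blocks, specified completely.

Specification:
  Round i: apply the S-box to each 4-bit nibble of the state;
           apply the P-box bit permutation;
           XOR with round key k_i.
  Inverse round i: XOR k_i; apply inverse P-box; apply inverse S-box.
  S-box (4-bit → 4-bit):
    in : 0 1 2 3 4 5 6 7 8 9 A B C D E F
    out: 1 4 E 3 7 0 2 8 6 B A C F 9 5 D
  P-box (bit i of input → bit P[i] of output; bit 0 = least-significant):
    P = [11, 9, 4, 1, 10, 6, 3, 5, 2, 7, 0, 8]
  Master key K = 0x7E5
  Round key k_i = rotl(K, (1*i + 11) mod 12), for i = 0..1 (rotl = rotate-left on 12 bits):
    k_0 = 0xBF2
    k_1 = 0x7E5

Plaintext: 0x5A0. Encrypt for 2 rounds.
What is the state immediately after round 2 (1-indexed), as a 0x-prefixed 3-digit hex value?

0x113

s_0 = plaintext = 0x5A0
s_1 = Round(s_0, k_0) = 0x392
s_2 = Round(s_1, k_1) = 0x113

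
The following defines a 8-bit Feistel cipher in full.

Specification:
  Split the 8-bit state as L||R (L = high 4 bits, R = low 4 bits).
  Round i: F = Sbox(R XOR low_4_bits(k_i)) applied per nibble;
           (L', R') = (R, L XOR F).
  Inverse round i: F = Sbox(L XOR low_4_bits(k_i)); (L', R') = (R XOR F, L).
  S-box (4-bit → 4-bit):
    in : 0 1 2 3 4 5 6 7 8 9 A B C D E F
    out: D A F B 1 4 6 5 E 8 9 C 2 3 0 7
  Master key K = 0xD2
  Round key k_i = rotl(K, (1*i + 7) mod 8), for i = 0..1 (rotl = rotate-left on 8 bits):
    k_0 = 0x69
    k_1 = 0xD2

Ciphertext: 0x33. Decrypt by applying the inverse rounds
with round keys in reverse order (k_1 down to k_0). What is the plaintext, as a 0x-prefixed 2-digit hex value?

0xE9

s_0 = ciphertext = 0x33
s_1 = InvRound(s_0, k_1) = 0x93
s_2 = InvRound(s_1, k_0) = 0xE9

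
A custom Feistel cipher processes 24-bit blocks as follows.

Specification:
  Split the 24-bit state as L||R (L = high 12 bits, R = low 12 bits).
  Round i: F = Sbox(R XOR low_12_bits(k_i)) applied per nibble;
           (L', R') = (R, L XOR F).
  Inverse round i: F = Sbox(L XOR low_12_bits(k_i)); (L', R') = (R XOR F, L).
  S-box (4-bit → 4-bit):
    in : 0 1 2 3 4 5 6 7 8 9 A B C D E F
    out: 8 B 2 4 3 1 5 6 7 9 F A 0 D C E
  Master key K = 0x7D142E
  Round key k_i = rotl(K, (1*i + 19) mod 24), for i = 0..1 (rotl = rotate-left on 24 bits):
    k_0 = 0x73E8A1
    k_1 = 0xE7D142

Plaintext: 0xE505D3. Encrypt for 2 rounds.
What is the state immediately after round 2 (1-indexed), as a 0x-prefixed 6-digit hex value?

s_0 = plaintext = 0xE505D3
s_1 = Round(s_0, k_0) = 0x5D3332
s_2 = Round(s_1, k_1) = 0x3327BB

0x3327BB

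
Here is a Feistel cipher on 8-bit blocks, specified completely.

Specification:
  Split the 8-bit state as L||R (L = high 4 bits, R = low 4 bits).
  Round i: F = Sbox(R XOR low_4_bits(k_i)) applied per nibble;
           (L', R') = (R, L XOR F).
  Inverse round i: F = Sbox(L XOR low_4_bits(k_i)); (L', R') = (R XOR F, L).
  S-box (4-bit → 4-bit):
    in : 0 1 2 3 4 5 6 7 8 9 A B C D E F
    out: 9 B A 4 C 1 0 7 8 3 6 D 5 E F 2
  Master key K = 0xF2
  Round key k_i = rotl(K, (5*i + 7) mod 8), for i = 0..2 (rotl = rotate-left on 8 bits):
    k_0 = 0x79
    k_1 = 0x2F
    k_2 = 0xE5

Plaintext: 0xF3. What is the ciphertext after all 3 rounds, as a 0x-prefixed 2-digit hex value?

0x39

s_0 = plaintext = 0xF3
s_1 = Round(s_0, k_0) = 0x39
s_2 = Round(s_1, k_1) = 0x93
s_3 = Round(s_2, k_2) = 0x39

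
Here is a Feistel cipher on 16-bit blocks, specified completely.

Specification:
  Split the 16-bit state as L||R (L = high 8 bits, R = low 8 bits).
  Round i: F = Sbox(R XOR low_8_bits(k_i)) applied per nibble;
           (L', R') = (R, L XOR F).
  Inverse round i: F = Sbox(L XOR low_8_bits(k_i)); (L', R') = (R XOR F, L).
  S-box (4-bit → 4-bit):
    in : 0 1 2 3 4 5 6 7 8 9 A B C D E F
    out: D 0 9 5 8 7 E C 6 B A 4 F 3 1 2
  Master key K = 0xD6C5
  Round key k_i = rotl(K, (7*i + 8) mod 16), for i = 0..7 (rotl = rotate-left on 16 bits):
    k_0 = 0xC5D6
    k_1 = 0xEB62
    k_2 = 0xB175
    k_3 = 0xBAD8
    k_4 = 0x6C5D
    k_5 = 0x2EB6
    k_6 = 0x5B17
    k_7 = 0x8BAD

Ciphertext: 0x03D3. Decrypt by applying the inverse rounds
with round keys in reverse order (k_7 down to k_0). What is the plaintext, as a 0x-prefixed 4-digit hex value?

0x59BA

s_0 = ciphertext = 0x03D3
s_1 = InvRound(s_0, k_7) = 0x7203
s_2 = InvRound(s_1, k_6) = 0xE472
s_3 = InvRound(s_2, k_5) = 0x0BE4
s_4 = InvRound(s_3, k_4) = 0x9A0B
s_5 = InvRound(s_4, k_3) = 0x829A
s_6 = InvRound(s_5, k_2) = 0xB682
s_7 = InvRound(s_6, k_1) = 0xBAB6
s_8 = InvRound(s_7, k_0) = 0x59BA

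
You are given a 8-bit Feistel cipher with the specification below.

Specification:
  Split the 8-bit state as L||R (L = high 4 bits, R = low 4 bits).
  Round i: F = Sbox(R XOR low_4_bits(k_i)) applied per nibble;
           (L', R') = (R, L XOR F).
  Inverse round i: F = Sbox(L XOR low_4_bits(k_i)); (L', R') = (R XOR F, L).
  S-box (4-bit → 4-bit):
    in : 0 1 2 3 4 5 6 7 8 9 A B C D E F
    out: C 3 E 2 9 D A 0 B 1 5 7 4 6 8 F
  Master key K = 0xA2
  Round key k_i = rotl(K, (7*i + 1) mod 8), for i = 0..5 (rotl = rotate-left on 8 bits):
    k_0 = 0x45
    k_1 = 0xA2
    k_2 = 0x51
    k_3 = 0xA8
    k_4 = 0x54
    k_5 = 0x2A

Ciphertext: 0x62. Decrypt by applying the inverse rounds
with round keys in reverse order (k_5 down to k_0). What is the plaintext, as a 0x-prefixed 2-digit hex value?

0xEC

s_0 = ciphertext = 0x62
s_1 = InvRound(s_0, k_5) = 0x66
s_2 = InvRound(s_1, k_4) = 0x86
s_3 = InvRound(s_2, k_3) = 0xA8
s_4 = InvRound(s_3, k_2) = 0xFA
s_5 = InvRound(s_4, k_1) = 0xCF
s_6 = InvRound(s_5, k_0) = 0xEC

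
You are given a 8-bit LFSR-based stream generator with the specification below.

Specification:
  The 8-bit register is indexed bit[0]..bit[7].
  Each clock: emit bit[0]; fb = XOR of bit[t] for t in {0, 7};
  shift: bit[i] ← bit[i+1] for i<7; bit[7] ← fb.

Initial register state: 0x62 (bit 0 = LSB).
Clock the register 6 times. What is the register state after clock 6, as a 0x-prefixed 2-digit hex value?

reg_0 = 0x62
clock 1: out=0, reg = 0x31
clock 2: out=1, reg = 0x98
clock 3: out=0, reg = 0xCC
clock 4: out=0, reg = 0xE6
clock 5: out=0, reg = 0xF3
clock 6: out=1, reg = 0x79

0x79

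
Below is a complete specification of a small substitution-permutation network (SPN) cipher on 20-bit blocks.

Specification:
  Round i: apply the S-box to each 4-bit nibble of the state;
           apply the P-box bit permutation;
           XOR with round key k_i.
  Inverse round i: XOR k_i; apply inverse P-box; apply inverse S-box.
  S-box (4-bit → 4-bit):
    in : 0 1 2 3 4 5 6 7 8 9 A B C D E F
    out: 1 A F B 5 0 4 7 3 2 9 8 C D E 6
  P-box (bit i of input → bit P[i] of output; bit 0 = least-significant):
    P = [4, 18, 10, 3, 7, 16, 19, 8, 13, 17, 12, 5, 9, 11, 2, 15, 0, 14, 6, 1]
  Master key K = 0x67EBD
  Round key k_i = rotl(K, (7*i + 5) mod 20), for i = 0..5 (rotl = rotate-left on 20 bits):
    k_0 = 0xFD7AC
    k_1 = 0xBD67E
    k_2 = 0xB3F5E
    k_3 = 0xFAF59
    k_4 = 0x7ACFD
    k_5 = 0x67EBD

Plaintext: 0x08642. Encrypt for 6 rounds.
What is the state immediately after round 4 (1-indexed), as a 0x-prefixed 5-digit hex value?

s_0 = plaintext = 0x08642
s_1 = Round(s_0, k_0) = 0x3C935
s_2 = Round(s_1, k_1) = 0x817F9
s_3 = Round(s_2, k_2) = 0x4C75F
s_4 = Round(s_3, k_3) = 0x91B1C
s_5 = Round(s_4, k_4) = 0x661D5
s_6 = Round(s_5, k_5) = 0xC7F59

0x91B1C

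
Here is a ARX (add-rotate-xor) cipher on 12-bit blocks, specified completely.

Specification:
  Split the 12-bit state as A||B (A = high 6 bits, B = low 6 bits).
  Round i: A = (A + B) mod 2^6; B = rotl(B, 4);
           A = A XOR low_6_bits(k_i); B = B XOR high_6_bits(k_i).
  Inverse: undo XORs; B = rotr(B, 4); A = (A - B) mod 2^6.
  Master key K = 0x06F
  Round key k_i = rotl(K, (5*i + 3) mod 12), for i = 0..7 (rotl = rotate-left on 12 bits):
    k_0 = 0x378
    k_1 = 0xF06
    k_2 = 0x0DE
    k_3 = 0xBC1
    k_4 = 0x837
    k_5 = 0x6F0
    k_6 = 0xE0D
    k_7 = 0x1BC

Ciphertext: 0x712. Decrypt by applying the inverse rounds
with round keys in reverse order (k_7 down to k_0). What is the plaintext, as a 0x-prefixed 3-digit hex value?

s_0 = ciphertext = 0x712
s_1 = InvRound(s_0, k_7) = 0x3D1
s_2 = InvRound(s_1, k_6) = 0x726
s_3 = InvRound(s_2, k_5) = 0xD77
s_4 = InvRound(s_3, k_4) = 0x95D
s_5 = InvRound(s_4, k_3) = 0x64B
s_6 = InvRound(s_5, k_2) = 0x9E0
s_7 = InvRound(s_6, k_1) = 0xC31
s_8 = InvRound(s_7, k_0) = 0x573

0x573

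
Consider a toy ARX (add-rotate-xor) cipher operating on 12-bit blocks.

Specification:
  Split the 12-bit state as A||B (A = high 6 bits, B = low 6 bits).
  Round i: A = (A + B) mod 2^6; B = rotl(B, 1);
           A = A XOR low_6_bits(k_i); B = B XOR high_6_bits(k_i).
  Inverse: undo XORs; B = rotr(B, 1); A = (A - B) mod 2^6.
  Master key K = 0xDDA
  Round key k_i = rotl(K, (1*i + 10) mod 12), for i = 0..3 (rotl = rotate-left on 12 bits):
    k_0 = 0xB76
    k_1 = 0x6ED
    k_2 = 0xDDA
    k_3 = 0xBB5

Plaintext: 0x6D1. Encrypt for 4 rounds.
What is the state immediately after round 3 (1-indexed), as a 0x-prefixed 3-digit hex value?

s_0 = plaintext = 0x6D1
s_1 = Round(s_0, k_0) = 0x68F
s_2 = Round(s_1, k_1) = 0x105
s_3 = Round(s_2, k_2) = 0x4FD
s_4 = Round(s_3, k_3) = 0x955

0x4FD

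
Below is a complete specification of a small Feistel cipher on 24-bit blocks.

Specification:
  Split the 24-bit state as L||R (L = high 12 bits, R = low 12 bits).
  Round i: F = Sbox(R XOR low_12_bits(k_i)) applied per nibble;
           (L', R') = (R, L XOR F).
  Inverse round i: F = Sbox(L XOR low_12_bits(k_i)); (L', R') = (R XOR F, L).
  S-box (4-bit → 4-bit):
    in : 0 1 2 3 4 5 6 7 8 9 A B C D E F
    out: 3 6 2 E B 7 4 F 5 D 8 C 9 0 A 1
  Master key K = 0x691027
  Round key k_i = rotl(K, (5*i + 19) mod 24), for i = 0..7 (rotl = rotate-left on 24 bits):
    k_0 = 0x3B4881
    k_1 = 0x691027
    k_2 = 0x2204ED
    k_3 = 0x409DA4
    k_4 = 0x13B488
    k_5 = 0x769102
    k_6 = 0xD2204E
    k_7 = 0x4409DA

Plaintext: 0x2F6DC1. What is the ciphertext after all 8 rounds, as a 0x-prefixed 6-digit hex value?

0x9BE436

s_0 = plaintext = 0x2F6DC1
s_1 = Round(s_0, k_0) = 0xDC1545
s_2 = Round(s_1, k_1) = 0x545A83
s_3 = Round(s_2, k_2) = 0xA83F0F
s_4 = Round(s_3, k_3) = 0xF0F80F
s_5 = Round(s_4, k_4) = 0x80F650
s_6 = Round(s_5, k_5) = 0x65077D
s_7 = Round(s_6, k_6) = 0x77D9BE
s_8 = Round(s_7, k_7) = 0x9BE436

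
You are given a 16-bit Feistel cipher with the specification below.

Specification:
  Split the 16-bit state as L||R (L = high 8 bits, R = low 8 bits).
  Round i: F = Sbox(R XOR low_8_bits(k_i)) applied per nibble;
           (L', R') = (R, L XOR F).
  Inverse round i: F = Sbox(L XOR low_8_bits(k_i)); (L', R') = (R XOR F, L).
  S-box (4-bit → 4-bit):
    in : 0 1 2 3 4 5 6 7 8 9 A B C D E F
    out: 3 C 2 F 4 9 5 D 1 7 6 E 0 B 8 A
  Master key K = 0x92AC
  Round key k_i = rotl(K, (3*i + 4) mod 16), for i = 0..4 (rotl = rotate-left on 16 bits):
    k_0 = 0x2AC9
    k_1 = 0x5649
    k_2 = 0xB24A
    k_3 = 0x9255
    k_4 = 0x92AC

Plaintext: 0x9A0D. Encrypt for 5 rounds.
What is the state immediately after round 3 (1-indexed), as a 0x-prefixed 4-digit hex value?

s_0 = plaintext = 0x9A0D
s_1 = Round(s_0, k_0) = 0x0D9E
s_2 = Round(s_1, k_1) = 0x9EB0
s_3 = Round(s_2, k_2) = 0xB038
s_4 = Round(s_3, k_3) = 0x38EB
s_5 = Round(s_4, k_4) = 0xEB75

0xB038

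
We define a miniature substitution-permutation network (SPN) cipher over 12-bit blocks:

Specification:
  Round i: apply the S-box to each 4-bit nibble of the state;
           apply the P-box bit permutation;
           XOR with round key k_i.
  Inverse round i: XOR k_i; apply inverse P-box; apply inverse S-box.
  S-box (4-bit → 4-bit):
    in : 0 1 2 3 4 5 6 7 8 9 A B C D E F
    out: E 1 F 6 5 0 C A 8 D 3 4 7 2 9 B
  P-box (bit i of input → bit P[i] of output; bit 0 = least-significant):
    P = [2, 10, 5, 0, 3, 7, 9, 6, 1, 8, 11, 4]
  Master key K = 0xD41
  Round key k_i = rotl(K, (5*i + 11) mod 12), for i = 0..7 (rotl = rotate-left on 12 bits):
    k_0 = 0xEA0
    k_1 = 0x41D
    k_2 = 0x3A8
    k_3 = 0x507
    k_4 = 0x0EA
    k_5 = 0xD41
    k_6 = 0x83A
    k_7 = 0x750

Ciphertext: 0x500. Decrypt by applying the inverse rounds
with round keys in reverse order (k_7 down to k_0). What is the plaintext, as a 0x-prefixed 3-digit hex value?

0x4D4

s_0 = ciphertext = 0x500
s_1 = InvRound(s_0, k_7) = 0x865
s_2 = InvRound(s_1, k_6) = 0xEEE
s_3 = InvRound(s_2, k_5) = 0xAC9
s_4 = InvRound(s_3, k_4) = 0x4B6
s_5 = InvRound(s_4, k_3) = 0x7D6
s_6 = InvRound(s_5, k_2) = 0xEEC
s_7 = InvRound(s_6, k_1) = 0x606
s_8 = InvRound(s_7, k_0) = 0x4D4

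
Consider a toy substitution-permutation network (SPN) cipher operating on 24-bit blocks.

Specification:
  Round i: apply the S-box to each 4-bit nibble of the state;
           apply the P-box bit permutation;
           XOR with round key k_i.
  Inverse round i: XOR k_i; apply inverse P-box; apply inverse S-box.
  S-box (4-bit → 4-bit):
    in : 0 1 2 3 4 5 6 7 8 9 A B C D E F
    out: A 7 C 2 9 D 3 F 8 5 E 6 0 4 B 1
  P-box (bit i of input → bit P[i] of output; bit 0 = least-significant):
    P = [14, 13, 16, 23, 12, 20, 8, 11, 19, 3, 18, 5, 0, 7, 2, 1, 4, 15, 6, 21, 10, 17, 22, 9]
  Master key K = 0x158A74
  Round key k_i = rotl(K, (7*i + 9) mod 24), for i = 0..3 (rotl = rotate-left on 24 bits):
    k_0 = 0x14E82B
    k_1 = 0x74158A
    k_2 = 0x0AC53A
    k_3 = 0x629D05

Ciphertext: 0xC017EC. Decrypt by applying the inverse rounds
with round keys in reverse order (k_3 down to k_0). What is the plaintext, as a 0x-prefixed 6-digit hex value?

s_0 = ciphertext = 0xC017EC
s_1 = InvRound(s_0, k_3) = 0x0A6088
s_2 = InvRound(s_1, k_2) = 0xF608D3
s_3 = InvRound(s_2, k_1) = 0x69F358
s_4 = InvRound(s_3, k_0) = 0x25457D

0x25457D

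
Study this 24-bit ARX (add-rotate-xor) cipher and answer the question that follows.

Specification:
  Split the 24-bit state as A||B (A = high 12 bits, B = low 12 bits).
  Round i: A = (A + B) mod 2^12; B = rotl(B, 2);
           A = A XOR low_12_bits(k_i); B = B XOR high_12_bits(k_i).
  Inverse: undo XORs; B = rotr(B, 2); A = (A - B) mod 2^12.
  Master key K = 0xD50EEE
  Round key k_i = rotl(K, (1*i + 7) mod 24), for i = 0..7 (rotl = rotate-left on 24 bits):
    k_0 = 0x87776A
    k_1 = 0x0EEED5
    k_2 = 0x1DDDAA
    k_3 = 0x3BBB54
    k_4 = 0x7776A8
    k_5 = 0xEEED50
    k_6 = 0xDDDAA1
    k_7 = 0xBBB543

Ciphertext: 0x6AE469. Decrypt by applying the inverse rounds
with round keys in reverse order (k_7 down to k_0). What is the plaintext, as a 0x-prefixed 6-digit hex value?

s_0 = ciphertext = 0x6AE469
s_1 = InvRound(s_0, k_7) = 0x7F9BF4
s_2 = InvRound(s_1, k_6) = 0x7CE58A
s_3 = InvRound(s_2, k_5) = 0x7C52D9
s_4 = InvRound(s_3, k_4) = 0x80296B
s_5 = InvRound(s_4, k_3) = 0x0A22B4
s_6 = InvRound(s_5, k_2) = 0x82E4DA
s_7 = InvRound(s_6, k_1) = 0x5EE10D
s_8 = InvRound(s_7, k_0) = 0x826A5E

0x826A5E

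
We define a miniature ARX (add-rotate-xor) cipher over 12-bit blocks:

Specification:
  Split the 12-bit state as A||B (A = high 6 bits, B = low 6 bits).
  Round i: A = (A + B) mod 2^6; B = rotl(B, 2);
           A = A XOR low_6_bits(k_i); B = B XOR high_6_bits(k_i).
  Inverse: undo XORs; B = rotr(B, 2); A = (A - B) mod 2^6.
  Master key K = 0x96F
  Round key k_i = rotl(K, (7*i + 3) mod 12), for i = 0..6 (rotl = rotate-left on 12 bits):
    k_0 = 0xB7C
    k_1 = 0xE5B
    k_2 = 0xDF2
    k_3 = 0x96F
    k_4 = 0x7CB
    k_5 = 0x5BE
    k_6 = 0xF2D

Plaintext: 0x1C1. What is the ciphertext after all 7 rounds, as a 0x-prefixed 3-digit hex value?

0x41F

s_0 = plaintext = 0x1C1
s_1 = Round(s_0, k_0) = 0xD29
s_2 = Round(s_1, k_1) = 0x19F
s_3 = Round(s_2, k_2) = 0x5CA
s_4 = Round(s_3, k_3) = 0x38D
s_5 = Round(s_4, k_4) = 0x42B
s_6 = Round(s_5, k_5) = 0x178
s_7 = Round(s_6, k_6) = 0x41F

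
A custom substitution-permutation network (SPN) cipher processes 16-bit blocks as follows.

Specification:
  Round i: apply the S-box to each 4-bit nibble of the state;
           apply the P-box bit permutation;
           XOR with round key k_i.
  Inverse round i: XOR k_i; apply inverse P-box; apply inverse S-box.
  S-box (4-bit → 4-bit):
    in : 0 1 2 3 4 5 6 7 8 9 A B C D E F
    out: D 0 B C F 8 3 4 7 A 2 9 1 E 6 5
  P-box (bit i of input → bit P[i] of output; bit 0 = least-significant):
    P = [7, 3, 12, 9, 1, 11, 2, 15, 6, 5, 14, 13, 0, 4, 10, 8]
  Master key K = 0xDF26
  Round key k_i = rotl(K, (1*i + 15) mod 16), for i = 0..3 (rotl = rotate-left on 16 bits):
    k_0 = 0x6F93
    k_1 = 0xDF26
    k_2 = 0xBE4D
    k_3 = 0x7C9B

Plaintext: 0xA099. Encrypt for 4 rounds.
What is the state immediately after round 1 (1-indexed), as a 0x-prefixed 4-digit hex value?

s_0 = plaintext = 0xA099
s_1 = Round(s_0, k_0) = 0x85CB
s_2 = Round(s_1, k_1) = 0xF9B5
s_3 = Round(s_2, k_2) = 0x186E
s_4 = Round(s_3, k_3) = 0x24F1

0x85CB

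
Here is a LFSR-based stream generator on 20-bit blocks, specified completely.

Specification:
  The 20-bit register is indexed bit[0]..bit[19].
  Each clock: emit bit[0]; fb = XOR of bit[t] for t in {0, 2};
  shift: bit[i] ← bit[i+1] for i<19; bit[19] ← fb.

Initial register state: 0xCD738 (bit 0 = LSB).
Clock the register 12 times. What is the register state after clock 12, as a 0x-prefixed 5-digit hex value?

reg_0 = 0xCD738
clock 1: out=0, reg = 0x66B9C
clock 2: out=0, reg = 0xB35CE
clock 3: out=0, reg = 0xD9AE7
clock 4: out=1, reg = 0x6CD73
clock 5: out=1, reg = 0xB66B9
clock 6: out=1, reg = 0xDB35C
clock 7: out=0, reg = 0xED9AE
clock 8: out=0, reg = 0xF6CD7
clock 9: out=1, reg = 0x7B66B
clock 10: out=1, reg = 0xBDB35
clock 11: out=1, reg = 0x5ED9A
clock 12: out=0, reg = 0x2F6CD

0x2F6CD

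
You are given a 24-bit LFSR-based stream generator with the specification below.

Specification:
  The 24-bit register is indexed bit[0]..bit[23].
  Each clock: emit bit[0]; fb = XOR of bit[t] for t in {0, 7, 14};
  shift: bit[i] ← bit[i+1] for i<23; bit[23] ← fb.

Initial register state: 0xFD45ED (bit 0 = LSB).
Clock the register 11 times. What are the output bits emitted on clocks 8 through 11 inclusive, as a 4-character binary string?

reg_0 = 0xFD45ED
clock 1: out=1, reg = 0xFEA2F6
clock 2: out=0, reg = 0xFF517B
clock 3: out=1, reg = 0x7FA8BD
clock 4: out=1, reg = 0x3FD45E
clock 5: out=0, reg = 0x9FEA2F
clock 6: out=1, reg = 0x4FF517
clock 7: out=1, reg = 0x27FA8B
clock 8: out=1, reg = 0x93FD45
clock 9: out=1, reg = 0x49FEA2
clock 10: out=0, reg = 0x24FF51
clock 11: out=1, reg = 0x127FA8

1101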